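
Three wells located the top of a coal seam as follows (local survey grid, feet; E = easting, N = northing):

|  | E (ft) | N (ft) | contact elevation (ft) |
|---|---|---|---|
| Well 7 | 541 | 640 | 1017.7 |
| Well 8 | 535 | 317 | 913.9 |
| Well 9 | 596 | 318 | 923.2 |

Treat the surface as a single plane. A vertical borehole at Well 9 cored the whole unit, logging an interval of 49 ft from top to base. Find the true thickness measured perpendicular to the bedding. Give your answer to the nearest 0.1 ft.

46.2 ft

Two edge vectors: Well 7→Well 8 = (-6, -323, -103.8), Well 7→Well 9 = (55, -322, -94.5).
Normal n = (Well 7→Well 8) × (Well 7→Well 9) = (-2900.1, -6276, 19697).
So ∂z/∂E = −n_x/n_z = 0.14724 and ∂z/∂N = −n_y/n_z = 0.31863.
|∇z| = √(a²+b²) = 0.35100, so dip δ = arctan(0.35100) = 19.34°.
True thickness = vertical thickness × cos δ = 49 × cos 19.34° = 46.2 ft.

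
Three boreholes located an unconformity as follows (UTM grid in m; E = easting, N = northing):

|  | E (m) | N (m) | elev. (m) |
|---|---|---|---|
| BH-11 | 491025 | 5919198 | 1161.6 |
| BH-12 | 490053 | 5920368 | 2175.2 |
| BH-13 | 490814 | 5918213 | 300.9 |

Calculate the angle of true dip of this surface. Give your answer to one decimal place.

Let the plane be z = a·E + b·N + c.
BH-12−BH-11: −972a + 1170b = 1013.6;  BH-13−BH-11: −211a − 985b = −860.7.
Solving gives a = 0.00716, b = 0.87227.
Gradient magnitude |∇z| = √(a² + b²) = √(0.00005 + 0.76086) = 0.87230.
True dip = arctan(0.87230) = 41.1°, dipping toward S (azimuth ≈ 180°).

41.1°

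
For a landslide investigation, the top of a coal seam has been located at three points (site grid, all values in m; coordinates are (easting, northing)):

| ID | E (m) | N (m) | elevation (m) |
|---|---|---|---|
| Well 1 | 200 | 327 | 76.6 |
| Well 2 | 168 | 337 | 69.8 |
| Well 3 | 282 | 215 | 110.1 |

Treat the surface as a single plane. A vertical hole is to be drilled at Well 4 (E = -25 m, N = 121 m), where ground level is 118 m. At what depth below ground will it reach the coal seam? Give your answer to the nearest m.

Let the plane be z = a·E + b·N + c.
Well 2−Well 1: −32a + 10b = −6.8;  Well 3−Well 1: 82a − 112b = 33.5.
Solving gives a = 0.15434, b = −0.18611.
Then c = 76.6 − a·200 − b·327 = 106.59.
At (-25, 121): z_contact = −3.9 − 22.5 + 106.59 = 80.2 m.
Depth below ground = 118 − 80.2 = 38 m.

38 m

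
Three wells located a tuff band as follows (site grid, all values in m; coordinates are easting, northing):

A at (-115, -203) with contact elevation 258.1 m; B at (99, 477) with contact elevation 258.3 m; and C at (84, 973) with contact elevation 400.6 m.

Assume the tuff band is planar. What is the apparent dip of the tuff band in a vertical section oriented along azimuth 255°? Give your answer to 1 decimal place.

36.3°

Two edge vectors: A→B = (214, 680, 0.2), A→C = (199, 1176, 142.5).
Normal n = (A→B) × (A→C) = (96664.8, -30455.2, 116344).
So ∂z/∂easting = −n_x/n_z = −0.83085 and ∂z/∂northing = −n_y/n_z = 0.26177.
Unit vector along 255° is (sin 255°, cos 255°) = (-0.9659, -0.2588).
Slope in that direction = a·(-0.9659) + b·(-0.2588) = 0.73479.
Apparent dip = arctan|0.73479| = 36.3° (true dip is 41.1°, so apparent ≤ true as expected).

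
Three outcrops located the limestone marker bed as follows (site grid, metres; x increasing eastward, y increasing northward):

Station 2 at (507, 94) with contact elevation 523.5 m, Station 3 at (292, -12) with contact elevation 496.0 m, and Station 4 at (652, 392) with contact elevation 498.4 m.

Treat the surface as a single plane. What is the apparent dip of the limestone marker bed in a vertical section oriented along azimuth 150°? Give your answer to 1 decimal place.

Let the plane be z = a·x + b·y + c.
Station 3−Station 2: −215a − 106b = −27.5;  Station 4−Station 2: 145a + 298b = −25.1.
Solving gives a = 0.22291, b = −0.19269.
Unit vector along 150° is (sin 150°, cos 150°) = (0.5000, -0.8660).
Slope in that direction = a·(0.5000) + b·(-0.8660) = 0.27833.
Apparent dip = arctan|0.27833| = 15.6° (true dip is 16.4°, so apparent ≤ true as expected).

15.6°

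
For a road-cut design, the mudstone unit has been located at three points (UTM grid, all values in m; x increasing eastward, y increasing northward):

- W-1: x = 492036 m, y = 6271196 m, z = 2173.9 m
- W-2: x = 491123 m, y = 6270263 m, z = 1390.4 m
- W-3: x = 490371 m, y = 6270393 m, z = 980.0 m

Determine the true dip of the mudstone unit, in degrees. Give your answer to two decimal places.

Let the plane be z = a·x + b·y + c.
W-2−W-1: −913a − 933b = −783.5;  W-3−W-1: −1665a − 803b = −1193.9.
Solving gives a = 0.59095, b = 0.26148.
Gradient magnitude |∇z| = √(a² + b²) = √(0.34922 + 0.06837) = 0.64621.
True dip = arctan(0.64621) = 32.87°, dipping toward WSW (azimuth ≈ 246°).

32.87°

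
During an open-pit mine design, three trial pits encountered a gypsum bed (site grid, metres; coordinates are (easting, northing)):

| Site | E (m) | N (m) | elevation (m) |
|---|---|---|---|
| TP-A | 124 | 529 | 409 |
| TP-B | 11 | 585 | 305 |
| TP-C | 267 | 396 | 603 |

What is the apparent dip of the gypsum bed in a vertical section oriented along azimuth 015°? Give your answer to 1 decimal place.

40.7°

Two edge vectors: TP-A→TP-B = (-113, 56, -104), TP-A→TP-C = (143, -133, 194).
Normal n = (TP-A→TP-B) × (TP-A→TP-C) = (-2968, 7050, 7021).
So ∂z/∂E = −n_x/n_z = 0.42273 and ∂z/∂N = −n_y/n_z = −1.00413.
Unit vector along 015° is (sin 15°, cos 15°) = (0.2588, 0.9659).
Slope in that direction = a·(0.2588) + b·(0.9659) = −0.86050.
Apparent dip = arctan|0.86050| = 40.7° (true dip is 47.5°, so apparent ≤ true as expected).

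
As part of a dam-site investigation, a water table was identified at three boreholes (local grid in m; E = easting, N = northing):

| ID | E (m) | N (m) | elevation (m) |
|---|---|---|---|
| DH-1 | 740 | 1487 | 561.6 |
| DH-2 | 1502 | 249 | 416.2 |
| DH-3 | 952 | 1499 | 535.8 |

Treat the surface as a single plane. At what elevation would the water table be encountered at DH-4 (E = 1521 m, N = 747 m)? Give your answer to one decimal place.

Two edge vectors: DH-1→DH-2 = (762, -1238, -145.4), DH-1→DH-3 = (212, 12, -25.8).
Normal n = (DH-1→DH-2) × (DH-1→DH-3) = (33685.2, -11165.2, 271600).
So ∂z/∂E = −n_x/n_z = −0.124025 and ∂z/∂N = −n_y/n_z = 0.041109.
Intercept c from DH-1: 561.6 + 91.78 − 61.13 = 592.25.
At (1521, 747): z = −188.6 + 30.7 + 592.25 = 434.3 m.

434.3 m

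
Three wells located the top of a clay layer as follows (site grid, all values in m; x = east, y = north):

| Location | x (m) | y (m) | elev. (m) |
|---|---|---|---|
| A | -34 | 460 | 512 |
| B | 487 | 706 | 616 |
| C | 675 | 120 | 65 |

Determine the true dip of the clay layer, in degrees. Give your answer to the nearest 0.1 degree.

41.9°

Two edge vectors: A→B = (521, 246, 104), A→C = (709, -340, -447).
Normal n = (A→B) × (A→C) = (-74602, 306623, -351554).
So ∂z/∂x = −n_x/n_z = −0.21221 and ∂z/∂y = −n_y/n_z = 0.87219.
Gradient magnitude |∇z| = √(a² + b²) = √(0.04503 + 0.76072) = 0.89764.
True dip = arctan(0.89764) = 41.9°, dipping toward SSE (azimuth ≈ 166°).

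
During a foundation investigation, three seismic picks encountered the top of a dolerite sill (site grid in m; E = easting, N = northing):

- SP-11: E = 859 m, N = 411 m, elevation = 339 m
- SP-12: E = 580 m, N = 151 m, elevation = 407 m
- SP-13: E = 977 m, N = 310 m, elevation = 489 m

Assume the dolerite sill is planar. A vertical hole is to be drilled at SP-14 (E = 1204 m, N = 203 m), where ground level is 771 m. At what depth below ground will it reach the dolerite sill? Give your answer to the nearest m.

67 m

Let the plane be z = a·E + b·N + c.
SP-12−SP-11: −279a − 260b = 68;  SP-13−SP-11: 118a − 101b = 150.
Solving gives a = 0.54591, b = −0.84735.
Then c = 339 − a·859 − b·411 = 218.32.
At (1204, 203): z_contact = 657.3 − 172.0 + 218.32 = 703.6 m.
Depth below ground = 771 − 703.6 = 67 m.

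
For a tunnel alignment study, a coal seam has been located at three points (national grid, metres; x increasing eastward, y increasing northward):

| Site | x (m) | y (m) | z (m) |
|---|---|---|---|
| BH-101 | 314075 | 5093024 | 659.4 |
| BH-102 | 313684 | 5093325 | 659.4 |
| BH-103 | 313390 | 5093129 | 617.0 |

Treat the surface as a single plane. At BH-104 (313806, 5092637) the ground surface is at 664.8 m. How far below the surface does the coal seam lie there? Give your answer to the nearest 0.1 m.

Let the plane be z = a·x + b·y + c.
BH-102−BH-101: −391a + 301b = 0;  BH-103−BH-101: −685a + 105b = −42.4.
Solving gives a = 0.077286986, b = 0.100396052.
Then c = 659.4 − a·314075 − b·5093024 = −534934.01.
At (313806, 5092637): z_contact = 24253.12 + 511280.65 − 534934.01 = 599.76 m.
Depth below ground = 664.8 − 599.76 = 65.0 m.

65.0 m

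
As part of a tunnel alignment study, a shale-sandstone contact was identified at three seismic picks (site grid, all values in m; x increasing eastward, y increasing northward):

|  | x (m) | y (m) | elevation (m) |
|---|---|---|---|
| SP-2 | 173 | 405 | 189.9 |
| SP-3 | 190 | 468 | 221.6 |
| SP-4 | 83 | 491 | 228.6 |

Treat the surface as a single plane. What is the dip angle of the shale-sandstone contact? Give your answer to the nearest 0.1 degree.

26.3°

Let the plane be z = a·x + b·y + c.
SP-3−SP-2: 17a + 63b = 31.7;  SP-4−SP-2: −90a + 86b = 38.7.
Solving gives a = 0.04040, b = 0.49227.
Gradient magnitude |∇z| = √(a² + b²) = √(0.00163 + 0.24233) = 0.49393.
True dip = arctan(0.49393) = 26.3°, dipping toward S (azimuth ≈ 185°).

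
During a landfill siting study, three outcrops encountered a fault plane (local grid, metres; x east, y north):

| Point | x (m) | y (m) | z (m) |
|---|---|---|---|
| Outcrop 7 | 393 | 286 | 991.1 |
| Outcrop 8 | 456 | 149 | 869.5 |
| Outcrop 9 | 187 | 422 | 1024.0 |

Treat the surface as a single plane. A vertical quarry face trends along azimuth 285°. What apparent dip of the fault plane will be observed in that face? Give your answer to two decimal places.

16.10°

Let the plane be z = a·x + b·y + c.
Outcrop 8−Outcrop 7: 63a − 137b = −121.6;  Outcrop 9−Outcrop 7: −206a + 136b = 32.9.
Solving gives a = 0.61210, b = 1.16907.
Unit vector along 285° is (sin 285°, cos 285°) = (-0.9659, 0.2588).
Slope in that direction = a·(-0.9659) + b·(0.2588) = −0.28867.
Apparent dip = arctan|0.28867| = 16.10° (true dip is 52.8°, so apparent ≤ true as expected).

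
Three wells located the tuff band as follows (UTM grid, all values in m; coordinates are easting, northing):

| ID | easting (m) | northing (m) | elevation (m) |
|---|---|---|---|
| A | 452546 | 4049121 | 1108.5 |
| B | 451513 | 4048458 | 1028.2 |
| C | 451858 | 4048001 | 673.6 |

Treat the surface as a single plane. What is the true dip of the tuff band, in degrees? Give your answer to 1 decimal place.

32.2°

Let the plane be z = a·easting + b·northing + c.
B−A: −1033a − 663b = −80.3;  C−A: −688a − 1120b = −434.9.
Solving gives a = −0.28310, b = 0.56221.
Gradient magnitude |∇z| = √(a² + b²) = √(0.08015 + 0.31608) = 0.62947.
True dip = arctan(0.62947) = 32.2°, dipping toward SSE (azimuth ≈ 153°).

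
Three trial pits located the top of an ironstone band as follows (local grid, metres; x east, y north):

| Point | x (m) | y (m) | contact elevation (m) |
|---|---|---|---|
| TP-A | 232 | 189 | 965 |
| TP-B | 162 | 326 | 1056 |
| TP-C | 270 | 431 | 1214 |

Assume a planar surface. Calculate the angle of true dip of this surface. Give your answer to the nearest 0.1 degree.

Let the plane be z = a·x + b·y + c.
TP-B−TP-A: −70a + 137b = 91;  TP-C−TP-A: 38a + 242b = 249.
Solving gives a = 0.54597, b = 0.94320.
Gradient magnitude |∇z| = √(a² + b²) = √(0.29808 + 0.88962) = 1.08982.
True dip = arctan(1.08982) = 47.5°, dipping toward SSW (azimuth ≈ 210°).

47.5°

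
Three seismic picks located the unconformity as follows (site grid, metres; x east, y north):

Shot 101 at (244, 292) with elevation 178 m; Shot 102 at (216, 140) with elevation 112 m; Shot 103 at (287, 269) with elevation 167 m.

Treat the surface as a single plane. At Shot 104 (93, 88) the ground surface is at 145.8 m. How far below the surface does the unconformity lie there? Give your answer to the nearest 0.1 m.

Let the plane be z = a·x + b·y + c.
Shot 102−Shot 101: −28a − 152b = −66;  Shot 103−Shot 101: 43a − 23b = −11.
Solving gives a = −0.02145, b = 0.43816.
Then c = 178 − a·244 − b·292 = 55.29.
At (93, 88): z_contact = −1.99 + 38.56 + 55.29 = 91.85 m.
Depth below ground = 145.8 − 91.85 = 53.9 m.

53.9 m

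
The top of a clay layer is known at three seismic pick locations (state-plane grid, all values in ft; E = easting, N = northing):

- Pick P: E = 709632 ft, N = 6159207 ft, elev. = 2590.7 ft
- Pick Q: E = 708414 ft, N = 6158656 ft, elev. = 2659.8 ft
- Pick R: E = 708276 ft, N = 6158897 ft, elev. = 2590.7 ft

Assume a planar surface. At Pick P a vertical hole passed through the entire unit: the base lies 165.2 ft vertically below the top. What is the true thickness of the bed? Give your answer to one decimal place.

159.9 ft

Two edge vectors: Pick P→Pick Q = (-1218, -551, 69.1), Pick P→Pick R = (-1356, -310, 0).
Normal n = (Pick P→Pick Q) × (Pick P→Pick R) = (21421, -93699.6, -369576).
So ∂z/∂E = −n_x/n_z = 0.05796 and ∂z/∂N = −n_y/n_z = −0.25353.
|∇z| = √(a²+b²) = 0.26007, so dip δ = arctan(0.26007) = 14.58°.
True thickness = vertical thickness × cos δ = 165.2 × cos 14.58° = 159.9 ft.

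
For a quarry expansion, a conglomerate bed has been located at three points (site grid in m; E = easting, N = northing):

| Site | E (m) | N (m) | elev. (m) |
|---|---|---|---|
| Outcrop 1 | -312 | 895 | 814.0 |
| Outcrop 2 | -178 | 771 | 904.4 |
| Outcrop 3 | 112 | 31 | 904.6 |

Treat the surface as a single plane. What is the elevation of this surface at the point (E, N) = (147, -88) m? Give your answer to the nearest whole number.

892 m

Let the plane be z = a·E + b·N + c.
Outcrop 2−Outcrop 1: 134a − 124b = 90.4;  Outcrop 3−Outcrop 1: 424a − 864b = 90.6.
Solving gives a = 1.05809, b = 0.41439.
Then c = 814 − a·-312 − b·895 = 773.25.
At (147, -88): z = 155.5 − 36.5 + 773.25 = 892.3 m.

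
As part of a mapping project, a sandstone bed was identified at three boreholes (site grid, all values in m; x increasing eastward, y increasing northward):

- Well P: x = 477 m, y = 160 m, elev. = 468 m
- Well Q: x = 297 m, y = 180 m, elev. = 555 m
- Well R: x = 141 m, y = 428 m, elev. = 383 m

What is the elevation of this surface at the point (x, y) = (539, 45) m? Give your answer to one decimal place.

554.0 m

Let the plane be z = a·x + b·y + c.
Well Q−Well P: −180a + 20b = 87;  Well R−Well P: −336a + 268b = −85.
Solving gives a = −0.60250, b = −1.07254.
Then c = 468 − a·477 − b·160 = 927.00.
At (539, 45): z = −324.8 − 48.3 + 927.00 = 554.0 m.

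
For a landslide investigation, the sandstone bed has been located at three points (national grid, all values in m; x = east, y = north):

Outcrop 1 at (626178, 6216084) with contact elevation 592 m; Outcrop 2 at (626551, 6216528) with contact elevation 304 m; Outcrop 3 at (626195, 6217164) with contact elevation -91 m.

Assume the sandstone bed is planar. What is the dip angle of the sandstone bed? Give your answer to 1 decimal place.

Two edge vectors: Outcrop 1→Outcrop 2 = (373, 444, -288), Outcrop 1→Outcrop 3 = (17, 1080, -683).
Normal n = (Outcrop 1→Outcrop 2) × (Outcrop 1→Outcrop 3) = (7788, 249863, 395292).
So ∂z/∂x = −n_x/n_z = −0.01970 and ∂z/∂y = −n_y/n_z = −0.63210.
Gradient magnitude |∇z| = √(a² + b²) = √(0.00039 + 0.39955) = 0.63240.
True dip = arctan(0.63240) = 32.3°, dipping toward N (azimuth ≈ 002°).

32.3°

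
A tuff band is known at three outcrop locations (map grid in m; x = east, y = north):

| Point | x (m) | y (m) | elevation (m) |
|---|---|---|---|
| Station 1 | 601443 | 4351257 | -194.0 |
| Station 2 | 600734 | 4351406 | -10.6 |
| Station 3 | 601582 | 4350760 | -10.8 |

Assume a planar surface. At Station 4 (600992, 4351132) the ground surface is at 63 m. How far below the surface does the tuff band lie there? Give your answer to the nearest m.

37 m

Two edge vectors: Station 1→Station 2 = (-709, 149, 183.4), Station 1→Station 3 = (139, -497, 183.2).
Normal n = (Station 1→Station 2) × (Station 1→Station 3) = (118446.6, 155381.4, 331662).
So ∂z/∂x = −n_x/n_z = −0.35713045 and ∂z/∂y = −n_y/n_z = −0.46849323.
Intercept c from Station 1: -194 + 214793.61 + 2038534.42 = 2253134.04.
At (600992, 4351132): z_contact = −214632.5 − 2038475.9 + 2253134.04 = 25.6 m.
Depth below ground = 63 − 25.6 = 37 m.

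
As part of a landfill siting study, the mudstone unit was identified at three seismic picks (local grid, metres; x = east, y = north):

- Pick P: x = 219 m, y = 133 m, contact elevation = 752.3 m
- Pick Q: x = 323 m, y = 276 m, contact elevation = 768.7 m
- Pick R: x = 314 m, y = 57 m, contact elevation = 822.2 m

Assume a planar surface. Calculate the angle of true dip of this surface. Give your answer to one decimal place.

30.4°

Two edge vectors: Pick P→Pick Q = (104, 143, 16.4), Pick P→Pick R = (95, -76, 69.9).
Normal n = (Pick P→Pick Q) × (Pick P→Pick R) = (11242.1, -5711.6, -21489).
So ∂z/∂x = −n_x/n_z = 0.52316 and ∂z/∂y = −n_y/n_z = −0.26579.
Gradient magnitude |∇z| = √(a² + b²) = √(0.27369 + 0.07065) = 0.58680.
True dip = arctan(0.58680) = 30.4°, dipping toward WNW (azimuth ≈ 297°).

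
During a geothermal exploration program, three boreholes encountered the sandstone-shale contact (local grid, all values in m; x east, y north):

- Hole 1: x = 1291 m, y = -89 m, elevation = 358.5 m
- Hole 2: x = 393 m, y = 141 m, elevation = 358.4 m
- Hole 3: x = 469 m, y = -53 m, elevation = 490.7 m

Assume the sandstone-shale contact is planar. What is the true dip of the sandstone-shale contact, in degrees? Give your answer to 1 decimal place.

38.0°

Let the plane be z = a·x + b·y + c.
Hole 2−Hole 1: −898a + 230b = −0.1;  Hole 3−Hole 1: −822a + 36b = 132.2.
Solving gives a = −0.19402, b = −0.75797.
Gradient magnitude |∇z| = √(a² + b²) = √(0.03764 + 0.57452) = 0.78241.
True dip = arctan(0.78241) = 38.0°, dipping toward NNE (azimuth ≈ 014°).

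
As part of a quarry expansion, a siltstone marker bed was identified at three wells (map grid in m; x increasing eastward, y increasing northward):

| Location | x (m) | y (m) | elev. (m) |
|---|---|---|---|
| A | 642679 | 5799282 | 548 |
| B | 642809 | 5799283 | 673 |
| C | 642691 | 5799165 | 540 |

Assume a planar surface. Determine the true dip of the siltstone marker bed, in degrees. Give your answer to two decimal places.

Let the plane be z = a·x + b·y + c.
B−A: 130a + 1b = 125;  C−A: 12a − 117b = −8.
Solving gives a = 0.96025, b = 0.16686.
Gradient magnitude |∇z| = √(a² + b²) = √(0.92209 + 0.02784) = 0.97465.
True dip = arctan(0.97465) = 44.26°, dipping toward W (azimuth ≈ 260°).

44.26°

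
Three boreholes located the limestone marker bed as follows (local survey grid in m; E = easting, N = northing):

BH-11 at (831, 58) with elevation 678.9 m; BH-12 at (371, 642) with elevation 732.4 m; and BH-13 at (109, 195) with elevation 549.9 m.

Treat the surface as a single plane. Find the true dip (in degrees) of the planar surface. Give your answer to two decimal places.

Let the plane be z = a·E + b·N + c.
BH-12−BH-11: −460a + 584b = 53.5;  BH-13−BH-11: −722a + 137b = −129.
Solving gives a = 0.23050, b = 0.27317.
Gradient magnitude |∇z| = √(a² + b²) = √(0.05313 + 0.07462) = 0.35743.
True dip = arctan(0.35743) = 19.67°, dipping toward SW (azimuth ≈ 220°).

19.67°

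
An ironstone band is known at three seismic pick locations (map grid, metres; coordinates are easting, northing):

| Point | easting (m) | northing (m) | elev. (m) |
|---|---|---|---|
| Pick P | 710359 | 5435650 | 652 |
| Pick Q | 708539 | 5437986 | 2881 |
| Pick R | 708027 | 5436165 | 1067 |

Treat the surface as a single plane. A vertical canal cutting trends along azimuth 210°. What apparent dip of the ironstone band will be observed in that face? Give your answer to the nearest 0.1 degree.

Two edge vectors: Pick P→Pick Q = (-1820, 2336, 2229), Pick P→Pick R = (-2332, 515, 415).
Normal n = (Pick P→Pick Q) × (Pick P→Pick R) = (-178495, -4442728, 4510252).
So ∂z/∂easting = −n_x/n_z = 0.03958 and ∂z/∂northing = −n_y/n_z = 0.98503.
Unit vector along 210° is (sin 210°, cos 210°) = (-0.5000, -0.8660).
Slope in that direction = a·(-0.5000) + b·(-0.8660) = −0.87285.
Apparent dip = arctan|0.87285| = 41.1° (true dip is 44.6°, so apparent ≤ true as expected).

41.1°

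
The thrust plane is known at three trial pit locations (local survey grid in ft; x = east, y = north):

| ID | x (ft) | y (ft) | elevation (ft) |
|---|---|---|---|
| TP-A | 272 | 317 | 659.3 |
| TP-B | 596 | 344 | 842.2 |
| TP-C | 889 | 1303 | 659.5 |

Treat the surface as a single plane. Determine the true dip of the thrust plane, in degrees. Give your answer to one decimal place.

35.1°

Let the plane be z = a·x + b·y + c.
TP-B−TP-A: 324a + 27b = 182.9;  TP-C−TP-A: 617a + 986b = 0.2.
Solving gives a = 0.59554, b = −0.37247.
Gradient magnitude |∇z| = √(a² + b²) = √(0.35467 + 0.13873) = 0.70243.
True dip = arctan(0.70243) = 35.1°, dipping toward WNW (azimuth ≈ 302°).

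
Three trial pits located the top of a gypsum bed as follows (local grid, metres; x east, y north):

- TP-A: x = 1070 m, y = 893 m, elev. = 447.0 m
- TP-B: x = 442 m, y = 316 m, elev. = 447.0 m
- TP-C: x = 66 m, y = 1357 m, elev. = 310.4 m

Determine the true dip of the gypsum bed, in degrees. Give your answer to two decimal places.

Two edge vectors: TP-A→TP-B = (-628, -577, 0), TP-A→TP-C = (-1004, 464, -136.6).
Normal n = (TP-A→TP-B) × (TP-A→TP-C) = (78818.2, -85784.8, -870700).
So ∂z/∂x = −n_x/n_z = 0.09052 and ∂z/∂y = −n_y/n_z = −0.09852.
Gradient magnitude |∇z| = √(a² + b²) = √(0.00819 + 0.00971) = 0.13380.
True dip = arctan(0.13380) = 7.62°, dipping toward NW (azimuth ≈ 317°).

7.62°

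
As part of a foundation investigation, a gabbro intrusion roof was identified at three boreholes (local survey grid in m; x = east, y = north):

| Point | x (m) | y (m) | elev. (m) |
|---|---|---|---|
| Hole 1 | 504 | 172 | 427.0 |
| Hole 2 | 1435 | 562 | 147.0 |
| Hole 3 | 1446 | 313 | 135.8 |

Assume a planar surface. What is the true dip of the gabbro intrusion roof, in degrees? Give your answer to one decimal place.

Two edge vectors: Hole 1→Hole 2 = (931, 390, -280), Hole 1→Hole 3 = (942, 141, -291.2).
Normal n = (Hole 1→Hole 2) × (Hole 1→Hole 3) = (-74088, 7347.2, -236109).
So ∂z/∂x = −n_x/n_z = −0.31379 and ∂z/∂y = −n_y/n_z = 0.03112.
Gradient magnitude |∇z| = √(a² + b²) = √(0.09846 + 0.00097) = 0.31533.
True dip = arctan(0.31533) = 17.5°, dipping toward E (azimuth ≈ 096°).

17.5°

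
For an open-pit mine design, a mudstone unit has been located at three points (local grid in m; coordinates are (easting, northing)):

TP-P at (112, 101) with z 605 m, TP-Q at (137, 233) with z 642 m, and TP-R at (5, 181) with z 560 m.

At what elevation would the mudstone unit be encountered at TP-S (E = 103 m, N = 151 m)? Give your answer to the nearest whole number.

Let the plane be z = a·E + b·N + c.
TP-Q−TP-P: 25a + 132b = 37;  TP-R−TP-P: −107a + 80b = −45.
Solving gives a = 0.55197, b = 0.17576.
Then c = 605 − a·112 − b·101 = 525.43.
At (103, 151): z = 56.9 + 26.5 + 525.43 = 608.8 m.

609 m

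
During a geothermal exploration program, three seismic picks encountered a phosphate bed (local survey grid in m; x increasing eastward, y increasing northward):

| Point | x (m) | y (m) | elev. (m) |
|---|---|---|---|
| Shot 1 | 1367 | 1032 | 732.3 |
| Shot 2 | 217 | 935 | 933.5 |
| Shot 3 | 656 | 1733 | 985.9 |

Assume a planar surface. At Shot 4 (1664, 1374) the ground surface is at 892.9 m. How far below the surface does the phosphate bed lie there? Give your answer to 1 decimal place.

Two edge vectors: Shot 1→Shot 2 = (-1150, -97, 201.2), Shot 1→Shot 3 = (-711, 701, 253.6).
Normal n = (Shot 1→Shot 2) × (Shot 1→Shot 3) = (-165640.4, 148586.8, -875117).
So ∂z/∂x = −n_x/n_z = −0.189278 and ∂z/∂y = −n_y/n_z = 0.169791.
Intercept c from Shot 1: 732.3 + 258.74 − 175.22 = 815.82.
At (1664, 1374): z_contact = −314.96 + 233.29 + 815.82 = 734.15 m.
Depth below ground = 892.9 − 734.15 = 158.7 m.

158.7 m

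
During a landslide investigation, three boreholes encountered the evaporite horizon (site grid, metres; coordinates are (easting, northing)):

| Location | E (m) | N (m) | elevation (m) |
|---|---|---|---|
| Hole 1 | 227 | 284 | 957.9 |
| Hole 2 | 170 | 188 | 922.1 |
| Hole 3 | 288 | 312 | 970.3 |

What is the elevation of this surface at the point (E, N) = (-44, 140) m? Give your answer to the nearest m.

896 m

Two edge vectors: Hole 1→Hole 2 = (-57, -96, -35.8), Hole 1→Hole 3 = (61, 28, 12.4).
Normal n = (Hole 1→Hole 2) × (Hole 1→Hole 3) = (-188, -1477, 4260).
So ∂z/∂E = −n_x/n_z = 0.04413 and ∂z/∂N = −n_y/n_z = 0.34671.
Intercept c from Hole 1: 957.9 − 10.02 − 98.47 = 849.42.
At (-44, 140): z = −1.9 + 48.5 + 849.42 = 896.0 m.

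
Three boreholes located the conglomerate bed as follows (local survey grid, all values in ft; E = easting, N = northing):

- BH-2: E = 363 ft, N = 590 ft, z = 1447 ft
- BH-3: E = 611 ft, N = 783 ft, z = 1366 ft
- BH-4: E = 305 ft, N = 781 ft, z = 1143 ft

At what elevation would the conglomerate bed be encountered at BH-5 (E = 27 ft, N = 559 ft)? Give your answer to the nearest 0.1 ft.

1241.5 ft

Let the plane be z = a·E + b·N + c.
BH-3−BH-2: 248a + 193b = −81;  BH-4−BH-2: −58a + 191b = −304.
Solving gives a = 0.73770, b = −1.36761.
Then c = 1447 − a·363 − b·590 = 1986.11.
At (27, 559): z = 19.9 − 764.5 + 1986.11 = 1241.5 ft.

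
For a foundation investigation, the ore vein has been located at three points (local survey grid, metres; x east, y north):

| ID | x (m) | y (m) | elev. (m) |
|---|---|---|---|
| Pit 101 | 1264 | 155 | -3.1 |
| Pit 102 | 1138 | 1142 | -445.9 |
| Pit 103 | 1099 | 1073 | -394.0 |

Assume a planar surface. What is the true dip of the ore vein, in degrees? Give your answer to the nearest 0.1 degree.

33.8°

Let the plane be z = a·x + b·y + c.
Pit 102−Pit 101: −126a + 987b = −442.8;  Pit 103−Pit 101: −165a + 918b = −390.9.
Solving gives a = −0.43809, b = −0.50456.
Gradient magnitude |∇z| = √(a² + b²) = √(0.19192 + 0.25458) = 0.66821.
True dip = arctan(0.66821) = 33.8°, dipping toward NE (azimuth ≈ 041°).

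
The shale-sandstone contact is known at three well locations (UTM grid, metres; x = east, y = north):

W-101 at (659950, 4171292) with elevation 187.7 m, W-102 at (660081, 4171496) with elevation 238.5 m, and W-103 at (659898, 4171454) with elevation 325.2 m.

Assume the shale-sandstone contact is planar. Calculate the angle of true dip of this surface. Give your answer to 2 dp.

41.97°

Two edge vectors: W-101→W-102 = (131, 204, 50.8), W-101→W-103 = (-52, 162, 137.5).
Normal n = (W-101→W-102) × (W-101→W-103) = (19820.4, -20654.1, 31830).
So ∂z/∂x = −n_x/n_z = −0.62270 and ∂z/∂y = −n_y/n_z = 0.64889.
Gradient magnitude |∇z| = √(a² + b²) = √(0.38775 + 0.42106) = 0.89934.
True dip = arctan(0.89934) = 41.97°, dipping toward SE (azimuth ≈ 136°).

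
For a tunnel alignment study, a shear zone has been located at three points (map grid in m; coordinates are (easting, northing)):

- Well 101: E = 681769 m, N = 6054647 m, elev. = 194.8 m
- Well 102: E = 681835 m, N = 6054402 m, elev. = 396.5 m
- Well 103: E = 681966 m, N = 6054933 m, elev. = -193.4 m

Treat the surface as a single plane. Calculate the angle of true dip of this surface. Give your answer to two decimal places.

Two edge vectors: Well 101→Well 102 = (66, -245, 201.7), Well 101→Well 103 = (197, 286, -388.2).
Normal n = (Well 101→Well 102) × (Well 101→Well 103) = (37422.8, 65356.1, 67141).
So ∂z/∂E = −n_x/n_z = −0.55738 and ∂z/∂N = −n_y/n_z = −0.97342.
Gradient magnitude |∇z| = √(a² + b²) = √(0.31067 + 0.94754) = 1.12170.
True dip = arctan(1.12170) = 48.28°, dipping toward NNE (azimuth ≈ 030°).

48.28°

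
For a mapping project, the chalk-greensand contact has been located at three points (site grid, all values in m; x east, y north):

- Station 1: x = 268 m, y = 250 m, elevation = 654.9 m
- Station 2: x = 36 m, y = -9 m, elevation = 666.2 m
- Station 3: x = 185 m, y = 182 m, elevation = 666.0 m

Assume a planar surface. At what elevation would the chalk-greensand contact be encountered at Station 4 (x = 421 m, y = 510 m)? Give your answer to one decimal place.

Two edge vectors: Station 1→Station 2 = (-232, -259, 11.3), Station 1→Station 3 = (-83, -68, 11.1).
Normal n = (Station 1→Station 2) × (Station 1→Station 3) = (-2106.5, 1637.3, -5721).
So ∂z/∂x = −n_x/n_z = −0.36820 and ∂z/∂y = −n_y/n_z = 0.28619.
Intercept c from Station 1: 654.9 + 98.68 − 71.55 = 682.03.
At (421, 510): z = −155.0 + 146.0 + 682.03 = 673.0 m.

673.0 m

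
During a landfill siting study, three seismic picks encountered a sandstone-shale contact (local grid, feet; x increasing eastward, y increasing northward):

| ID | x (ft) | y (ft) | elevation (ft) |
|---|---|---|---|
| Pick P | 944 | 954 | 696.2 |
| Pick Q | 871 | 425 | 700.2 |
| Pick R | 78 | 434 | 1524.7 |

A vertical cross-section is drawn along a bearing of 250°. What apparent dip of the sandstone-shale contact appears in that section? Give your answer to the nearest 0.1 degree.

Two edge vectors: Pick P→Pick Q = (-73, -529, 4), Pick P→Pick R = (-866, -520, 828.5).
Normal n = (Pick P→Pick Q) × (Pick P→Pick R) = (-436196.5, 57016.5, -420154).
So ∂z/∂x = −n_x/n_z = −1.03818 and ∂z/∂y = −n_y/n_z = 0.13570.
Unit vector along 250° is (sin 250°, cos 250°) = (-0.9397, -0.3420).
Slope in that direction = a·(-0.9397) + b·(-0.3420) = 0.92916.
Apparent dip = arctan|0.92916| = 42.9° (true dip is 46.3°, so apparent ≤ true as expected).

42.9°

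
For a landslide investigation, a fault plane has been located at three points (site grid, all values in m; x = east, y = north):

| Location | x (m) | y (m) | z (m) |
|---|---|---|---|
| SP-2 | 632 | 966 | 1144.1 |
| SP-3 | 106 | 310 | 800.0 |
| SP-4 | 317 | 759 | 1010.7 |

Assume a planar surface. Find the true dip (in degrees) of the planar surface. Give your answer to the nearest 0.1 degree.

23.0°

Two edge vectors: SP-2→SP-3 = (-526, -656, -344.1), SP-2→SP-4 = (-315, -207, -133.4).
Normal n = (SP-2→SP-3) × (SP-2→SP-4) = (16281.7, 38223.1, -97758).
So ∂z/∂x = −n_x/n_z = 0.16655 and ∂z/∂y = −n_y/n_z = 0.39100.
Gradient magnitude |∇z| = √(a² + b²) = √(0.02774 + 0.15288) = 0.42499.
True dip = arctan(0.42499) = 23.0°, dipping toward SSW (azimuth ≈ 203°).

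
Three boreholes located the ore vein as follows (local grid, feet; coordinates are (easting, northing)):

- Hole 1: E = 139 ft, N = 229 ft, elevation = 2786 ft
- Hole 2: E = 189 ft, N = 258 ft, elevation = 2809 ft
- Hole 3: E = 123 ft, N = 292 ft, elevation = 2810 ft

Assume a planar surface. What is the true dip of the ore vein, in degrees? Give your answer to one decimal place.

Two edge vectors: Hole 1→Hole 2 = (50, 29, 23), Hole 1→Hole 3 = (-16, 63, 24).
Normal n = (Hole 1→Hole 2) × (Hole 1→Hole 3) = (-753, -1568, 3614).
So ∂z/∂E = −n_x/n_z = 0.20836 and ∂z/∂N = −n_y/n_z = 0.43387.
Gradient magnitude |∇z| = √(a² + b²) = √(0.04341 + 0.18824) = 0.48130.
True dip = arctan(0.48130) = 25.7°, dipping toward SSW (azimuth ≈ 206°).

25.7°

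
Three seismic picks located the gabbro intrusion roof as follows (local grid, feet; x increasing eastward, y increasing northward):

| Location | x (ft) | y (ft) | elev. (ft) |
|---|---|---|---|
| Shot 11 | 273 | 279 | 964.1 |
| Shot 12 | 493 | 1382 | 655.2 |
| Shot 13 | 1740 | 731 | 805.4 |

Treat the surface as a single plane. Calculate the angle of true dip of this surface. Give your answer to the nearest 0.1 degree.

Two edge vectors: Shot 11→Shot 12 = (220, 1103, -308.9), Shot 11→Shot 13 = (1467, 452, -158.7).
Normal n = (Shot 11→Shot 12) × (Shot 11→Shot 13) = (-35423.3, -418242.3, -1518661).
So ∂z/∂x = −n_x/n_z = −0.02333 and ∂z/∂y = −n_y/n_z = −0.27540.
Gradient magnitude |∇z| = √(a² + b²) = √(0.00054 + 0.07585) = 0.27639.
True dip = arctan(0.27639) = 15.5°, dipping toward N (azimuth ≈ 005°).

15.5°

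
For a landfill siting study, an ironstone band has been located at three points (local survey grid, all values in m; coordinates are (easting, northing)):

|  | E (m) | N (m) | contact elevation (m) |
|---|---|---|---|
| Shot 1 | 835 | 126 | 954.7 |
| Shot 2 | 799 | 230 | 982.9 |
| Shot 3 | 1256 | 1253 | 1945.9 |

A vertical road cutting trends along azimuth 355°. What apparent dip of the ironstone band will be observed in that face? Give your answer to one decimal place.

Two edge vectors: Shot 1→Shot 2 = (-36, 104, 28.2), Shot 1→Shot 3 = (421, 1127, 991.2).
Normal n = (Shot 1→Shot 2) × (Shot 1→Shot 3) = (71303.4, 47555.4, -84356).
So ∂z/∂E = −n_x/n_z = 0.84527 and ∂z/∂N = −n_y/n_z = 0.56375.
Unit vector along 355° is (sin 355°, cos 355°) = (-0.0872, 0.9962).
Slope in that direction = a·(-0.0872) + b·(0.9962) = 0.48793.
Apparent dip = arctan|0.48793| = 26.0° (true dip is 45.5°, so apparent ≤ true as expected).

26.0°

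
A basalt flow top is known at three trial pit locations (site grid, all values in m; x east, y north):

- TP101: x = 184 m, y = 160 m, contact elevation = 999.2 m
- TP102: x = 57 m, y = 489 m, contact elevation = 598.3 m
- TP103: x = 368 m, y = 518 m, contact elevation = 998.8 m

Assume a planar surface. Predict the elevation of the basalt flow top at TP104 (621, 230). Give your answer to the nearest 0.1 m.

Two edge vectors: TP101→TP102 = (-127, 329, -400.9), TP101→TP103 = (184, 358, -0.4).
Normal n = (TP101→TP102) × (TP101→TP103) = (143390.6, -73816.4, -106002).
So ∂z/∂x = −n_x/n_z = 1.35272 and ∂z/∂y = −n_y/n_z = −0.69637.
Intercept c from TP101: 999.2 − 248.90 + 111.42 = 861.72.
At (621, 230): z = 840.0 − 160.2 + 861.72 = 1541.6 m.

1541.6 m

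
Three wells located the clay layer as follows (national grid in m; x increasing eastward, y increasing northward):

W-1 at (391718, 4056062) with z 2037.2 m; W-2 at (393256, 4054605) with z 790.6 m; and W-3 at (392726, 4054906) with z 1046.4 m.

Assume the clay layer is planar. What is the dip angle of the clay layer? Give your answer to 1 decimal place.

Two edge vectors: W-1→W-2 = (1538, -1457, -1246.6), W-1→W-3 = (1008, -1156, -990.8).
Normal n = (W-1→W-2) × (W-1→W-3) = (2526, 267277.6, -309272).
So ∂z/∂x = −n_x/n_z = 0.00817 and ∂z/∂y = −n_y/n_z = 0.86422.
Gradient magnitude |∇z| = √(a² + b²) = √(0.00007 + 0.74687) = 0.86425.
True dip = arctan(0.86425) = 40.8°, dipping toward S (azimuth ≈ 181°).

40.8°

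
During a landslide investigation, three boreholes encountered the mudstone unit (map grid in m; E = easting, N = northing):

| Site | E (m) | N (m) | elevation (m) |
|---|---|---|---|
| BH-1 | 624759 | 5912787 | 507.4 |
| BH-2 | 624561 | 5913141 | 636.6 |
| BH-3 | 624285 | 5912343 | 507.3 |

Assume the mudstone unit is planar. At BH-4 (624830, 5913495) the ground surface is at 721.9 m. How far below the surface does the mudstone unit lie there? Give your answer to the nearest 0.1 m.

Let the plane be z = a·E + b·N + c.
BH-2−BH-1: −198a + 354b = 129.2;  BH-3−BH-1: −474a − 444b = −0.1.
Solving gives a = −0.224198695, b = 0.239572481.
Then c = 507.4 − a·624759 − b·5912787 = −1275963.50.
At (624830, 5913495): z_contact = −140086.07 + 1416710.67 − 1275963.50 = 661.10 m.
Depth below ground = 721.9 − 661.10 = 60.8 m.

60.8 m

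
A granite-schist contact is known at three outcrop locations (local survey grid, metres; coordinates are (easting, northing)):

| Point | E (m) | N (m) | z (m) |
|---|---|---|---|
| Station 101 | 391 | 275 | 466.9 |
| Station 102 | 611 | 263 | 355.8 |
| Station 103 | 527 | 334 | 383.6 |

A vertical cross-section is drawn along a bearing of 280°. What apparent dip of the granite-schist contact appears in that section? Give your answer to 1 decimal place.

Let the plane be z = a·E + b·N + c.
Station 102−Station 101: 220a − 12b = −111.1;  Station 103−Station 101: 136a + 59b = −83.3.
Solving gives a = −0.51701, b = −0.22012.
Unit vector along 280° is (sin 280°, cos 280°) = (-0.9848, 0.1736).
Slope in that direction = a·(-0.9848) + b·(0.1736) = 0.47093.
Apparent dip = arctan|0.47093| = 25.2° (true dip is 29.3°, so apparent ≤ true as expected).

25.2°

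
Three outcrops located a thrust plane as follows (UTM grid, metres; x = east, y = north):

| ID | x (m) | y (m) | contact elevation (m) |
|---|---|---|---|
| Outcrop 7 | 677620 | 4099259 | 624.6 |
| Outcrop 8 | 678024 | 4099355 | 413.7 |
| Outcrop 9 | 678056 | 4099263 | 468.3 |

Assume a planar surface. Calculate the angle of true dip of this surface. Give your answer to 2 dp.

Two edge vectors: Outcrop 7→Outcrop 8 = (404, 96, -210.9), Outcrop 7→Outcrop 9 = (436, 4, -156.3).
Normal n = (Outcrop 7→Outcrop 8) × (Outcrop 7→Outcrop 9) = (-14161.2, -28807.2, -40240).
So ∂z/∂x = −n_x/n_z = −0.35192 and ∂z/∂y = −n_y/n_z = −0.71588.
Gradient magnitude |∇z| = √(a² + b²) = √(0.12385 + 0.51249) = 0.79771.
True dip = arctan(0.79771) = 38.58°, dipping toward NNE (azimuth ≈ 026°).

38.58°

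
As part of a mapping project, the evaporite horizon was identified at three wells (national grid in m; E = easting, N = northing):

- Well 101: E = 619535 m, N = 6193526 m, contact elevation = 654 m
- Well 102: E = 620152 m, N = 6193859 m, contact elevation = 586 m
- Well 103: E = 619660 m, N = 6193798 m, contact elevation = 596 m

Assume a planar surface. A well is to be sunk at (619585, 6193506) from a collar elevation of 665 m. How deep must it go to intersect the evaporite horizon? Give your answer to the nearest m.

6 m

Let the plane be z = a·E + b·N + c.
Well 102−Well 101: 617a + 333b = −68;  Well 103−Well 101: 125a + 272b = −58.
Solving gives a = 0.00648183, b = −0.21621407.
Then c = 654 − a·619535 − b·6193526 = 1335765.77.
At (619585, 6193506): z_contact = 4016.0 − 1339123.2 + 1335765.77 = 658.6 m.
Depth below ground = 665 − 658.6 = 6 m.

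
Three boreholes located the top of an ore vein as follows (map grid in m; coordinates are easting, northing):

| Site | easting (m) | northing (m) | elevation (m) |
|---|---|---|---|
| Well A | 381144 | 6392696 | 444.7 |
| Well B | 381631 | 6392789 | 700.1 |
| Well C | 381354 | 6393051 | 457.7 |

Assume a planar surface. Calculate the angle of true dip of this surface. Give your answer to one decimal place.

33.4°

Let the plane be z = a·easting + b·northing + c.
Well B−Well A: 487a + 93b = 255.4;  Well C−Well A: 210a + 355b = 13.
Solving gives a = 0.58334, b = −0.30845.
Gradient magnitude |∇z| = √(a² + b²) = √(0.34028 + 0.09514) = 0.65987.
True dip = arctan(0.65987) = 33.4°, dipping toward WNW (azimuth ≈ 298°).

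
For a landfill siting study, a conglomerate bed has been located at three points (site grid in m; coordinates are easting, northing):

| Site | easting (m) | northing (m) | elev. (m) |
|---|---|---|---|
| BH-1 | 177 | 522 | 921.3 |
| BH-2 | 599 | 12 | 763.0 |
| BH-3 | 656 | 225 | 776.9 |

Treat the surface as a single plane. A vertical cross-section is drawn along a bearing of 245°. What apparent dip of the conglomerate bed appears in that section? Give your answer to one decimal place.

Two edge vectors: BH-1→BH-2 = (422, -510, -158.3), BH-1→BH-3 = (479, -297, -144.4).
Normal n = (BH-1→BH-2) × (BH-1→BH-3) = (26628.9, -14888.9, 118956).
So ∂z/∂easting = −n_x/n_z = −0.22386 and ∂z/∂northing = −n_y/n_z = 0.12516.
Unit vector along 245° is (sin 245°, cos 245°) = (-0.9063, -0.4226).
Slope in that direction = a·(-0.9063) + b·(-0.4226) = 0.14999.
Apparent dip = arctan|0.14999| = 8.5° (true dip is 14.4°, so apparent ≤ true as expected).

8.5°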